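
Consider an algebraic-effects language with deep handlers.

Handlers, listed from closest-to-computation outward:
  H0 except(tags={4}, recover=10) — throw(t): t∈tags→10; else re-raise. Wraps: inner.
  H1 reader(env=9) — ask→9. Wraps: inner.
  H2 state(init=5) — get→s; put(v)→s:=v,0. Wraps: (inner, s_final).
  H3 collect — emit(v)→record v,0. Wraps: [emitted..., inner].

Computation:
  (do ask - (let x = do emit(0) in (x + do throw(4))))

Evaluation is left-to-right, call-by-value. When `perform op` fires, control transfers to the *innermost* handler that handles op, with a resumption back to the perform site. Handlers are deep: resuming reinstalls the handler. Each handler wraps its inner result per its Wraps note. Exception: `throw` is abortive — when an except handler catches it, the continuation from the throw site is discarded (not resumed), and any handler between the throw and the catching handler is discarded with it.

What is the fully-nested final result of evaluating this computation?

Evaluation trace:
ask @ H1 ⇒ 9
emit(0) @ H3 ⇒ out+=0
throw(4) @ H0 caught ⇒ 10
H1 returns 10
H2 returns (10, 5)
H3 returns [0, (10, 5)]
= [0, (10, 5)]

Answer: [0, (10, 5)]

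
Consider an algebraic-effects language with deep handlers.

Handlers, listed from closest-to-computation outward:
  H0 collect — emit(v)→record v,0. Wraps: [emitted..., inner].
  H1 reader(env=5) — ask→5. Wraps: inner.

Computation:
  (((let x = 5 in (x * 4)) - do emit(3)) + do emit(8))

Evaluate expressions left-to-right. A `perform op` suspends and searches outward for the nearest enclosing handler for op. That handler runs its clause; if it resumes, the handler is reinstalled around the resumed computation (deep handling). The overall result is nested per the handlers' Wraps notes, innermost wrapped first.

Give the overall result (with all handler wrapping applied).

Evaluation trace:
emit(3) @ H0 ⇒ out+=3
emit(8) @ H0 ⇒ out+=8
H0 returns [3, 8, 20]
H1 returns [3, 8, 20]
= [3, 8, 20]

Answer: [3, 8, 20]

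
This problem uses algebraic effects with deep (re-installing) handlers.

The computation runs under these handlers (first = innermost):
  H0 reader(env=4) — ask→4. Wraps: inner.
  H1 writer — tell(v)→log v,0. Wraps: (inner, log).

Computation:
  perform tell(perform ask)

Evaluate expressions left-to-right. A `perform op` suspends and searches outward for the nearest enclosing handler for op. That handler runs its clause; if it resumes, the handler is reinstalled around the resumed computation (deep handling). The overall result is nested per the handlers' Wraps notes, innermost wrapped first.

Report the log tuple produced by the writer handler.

Step-by-step:
ask @ H0 ⇒ 4
tell(4) @ H1 ⇒ log+=4
H0 returns 0
H1 returns (0, (4))
= (0, (4))

Answer: (4)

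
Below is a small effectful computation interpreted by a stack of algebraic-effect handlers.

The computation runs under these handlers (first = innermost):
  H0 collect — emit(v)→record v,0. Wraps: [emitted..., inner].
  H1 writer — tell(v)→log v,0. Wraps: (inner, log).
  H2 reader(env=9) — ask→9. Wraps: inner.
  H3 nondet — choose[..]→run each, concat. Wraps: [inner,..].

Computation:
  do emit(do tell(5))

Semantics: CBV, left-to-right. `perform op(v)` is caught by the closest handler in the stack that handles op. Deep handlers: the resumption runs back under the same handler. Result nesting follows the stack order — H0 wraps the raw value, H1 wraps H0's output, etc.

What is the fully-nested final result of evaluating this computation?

Step-by-step:
tell(5) @ H1 ⇒ log+=5
emit(0) @ H0 ⇒ out+=0
H0 returns [0, 0]
H1 returns ([0, 0], (5))
H2 returns ([0, 0], (5))
H3 returns [([0, 0], (5))]
= [([0, 0], (5))]

Answer: [([0, 0], (5))]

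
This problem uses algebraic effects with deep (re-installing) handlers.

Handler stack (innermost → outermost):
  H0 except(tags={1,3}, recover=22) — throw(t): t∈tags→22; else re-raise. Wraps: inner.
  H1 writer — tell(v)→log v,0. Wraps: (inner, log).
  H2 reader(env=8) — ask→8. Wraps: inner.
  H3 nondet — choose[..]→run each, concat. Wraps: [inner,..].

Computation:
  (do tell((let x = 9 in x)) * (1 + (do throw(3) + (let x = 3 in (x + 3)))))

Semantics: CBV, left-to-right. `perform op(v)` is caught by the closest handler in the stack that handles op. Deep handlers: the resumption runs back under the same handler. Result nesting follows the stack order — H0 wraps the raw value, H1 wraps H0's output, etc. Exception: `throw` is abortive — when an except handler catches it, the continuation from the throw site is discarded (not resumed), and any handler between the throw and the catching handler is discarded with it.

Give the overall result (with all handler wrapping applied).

Evaluation trace:
tell(9) @ H1 ⇒ log+=9
throw(3) @ H0 caught ⇒ 22
H1 returns (22, (9))
H2 returns (22, (9))
H3 returns [(22, (9))]
= [(22, (9))]

Answer: [(22, (9))]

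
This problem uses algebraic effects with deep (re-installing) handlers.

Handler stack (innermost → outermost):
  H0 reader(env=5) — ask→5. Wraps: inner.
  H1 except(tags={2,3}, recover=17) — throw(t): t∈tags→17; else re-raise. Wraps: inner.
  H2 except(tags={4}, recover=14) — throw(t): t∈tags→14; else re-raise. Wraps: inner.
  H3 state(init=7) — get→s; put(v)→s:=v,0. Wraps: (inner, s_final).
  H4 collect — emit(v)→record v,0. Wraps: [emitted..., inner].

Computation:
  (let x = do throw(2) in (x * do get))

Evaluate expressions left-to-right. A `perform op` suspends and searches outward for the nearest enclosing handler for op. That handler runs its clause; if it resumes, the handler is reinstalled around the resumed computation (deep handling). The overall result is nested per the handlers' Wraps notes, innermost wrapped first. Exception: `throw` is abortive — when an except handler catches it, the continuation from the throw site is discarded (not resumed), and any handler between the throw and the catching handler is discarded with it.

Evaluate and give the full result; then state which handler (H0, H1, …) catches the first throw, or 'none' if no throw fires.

Answer: [(17, 7)] ; first throw caught by: H1

Working:
throw(2) @ H1 caught ⇒ 17
H2 returns 17
H3 returns (17, 7)
H4 returns [(17, 7)]
= [(17, 7)]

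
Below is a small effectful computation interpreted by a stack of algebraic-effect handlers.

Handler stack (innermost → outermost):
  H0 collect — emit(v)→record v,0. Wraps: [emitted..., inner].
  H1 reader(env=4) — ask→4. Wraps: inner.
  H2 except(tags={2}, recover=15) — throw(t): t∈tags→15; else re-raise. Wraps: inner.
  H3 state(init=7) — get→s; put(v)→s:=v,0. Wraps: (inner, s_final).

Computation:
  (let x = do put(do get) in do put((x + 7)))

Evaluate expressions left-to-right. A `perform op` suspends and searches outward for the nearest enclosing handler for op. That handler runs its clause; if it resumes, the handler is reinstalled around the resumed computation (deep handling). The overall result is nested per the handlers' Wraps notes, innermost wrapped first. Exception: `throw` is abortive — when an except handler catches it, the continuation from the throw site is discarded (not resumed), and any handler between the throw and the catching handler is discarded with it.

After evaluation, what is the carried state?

Answer: 7

Working:
get @ H3 ⇒ 7
put(7) @ H3 ⇒ s:=7
put(7) @ H3 ⇒ s:=7
H0 returns [0]
H1 returns [0]
H2 returns [0]
H3 returns ([0], 7)
= ([0], 7)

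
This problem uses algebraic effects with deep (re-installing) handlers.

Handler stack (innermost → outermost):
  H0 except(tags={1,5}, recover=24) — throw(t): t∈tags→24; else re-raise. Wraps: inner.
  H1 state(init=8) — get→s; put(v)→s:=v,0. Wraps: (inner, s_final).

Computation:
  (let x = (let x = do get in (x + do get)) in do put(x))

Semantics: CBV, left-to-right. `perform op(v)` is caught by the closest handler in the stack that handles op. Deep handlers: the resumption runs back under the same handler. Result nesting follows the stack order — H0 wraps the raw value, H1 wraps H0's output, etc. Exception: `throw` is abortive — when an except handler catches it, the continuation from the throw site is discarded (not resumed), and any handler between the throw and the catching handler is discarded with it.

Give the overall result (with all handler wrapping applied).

Working:
get @ H1 ⇒ 8
get @ H1 ⇒ 8
put(16) @ H1 ⇒ s:=16
H0 returns 0
H1 returns (0, 16)
= (0, 16)

Answer: (0, 16)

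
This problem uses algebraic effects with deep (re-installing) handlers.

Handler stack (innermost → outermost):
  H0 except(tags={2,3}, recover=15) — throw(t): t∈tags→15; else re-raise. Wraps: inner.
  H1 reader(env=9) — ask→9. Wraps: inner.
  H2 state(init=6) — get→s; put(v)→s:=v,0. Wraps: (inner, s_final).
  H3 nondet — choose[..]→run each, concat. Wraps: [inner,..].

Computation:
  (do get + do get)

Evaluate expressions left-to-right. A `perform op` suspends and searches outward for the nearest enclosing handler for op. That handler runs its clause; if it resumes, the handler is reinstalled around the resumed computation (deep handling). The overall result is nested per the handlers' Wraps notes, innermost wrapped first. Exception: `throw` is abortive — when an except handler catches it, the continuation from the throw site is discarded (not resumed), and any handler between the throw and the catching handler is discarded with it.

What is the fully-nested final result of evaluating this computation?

Evaluation trace:
get @ H2 ⇒ 6
get @ H2 ⇒ 6
H0 returns 12
H1 returns 12
H2 returns (12, 6)
H3 returns [(12, 6)]
= [(12, 6)]

Answer: [(12, 6)]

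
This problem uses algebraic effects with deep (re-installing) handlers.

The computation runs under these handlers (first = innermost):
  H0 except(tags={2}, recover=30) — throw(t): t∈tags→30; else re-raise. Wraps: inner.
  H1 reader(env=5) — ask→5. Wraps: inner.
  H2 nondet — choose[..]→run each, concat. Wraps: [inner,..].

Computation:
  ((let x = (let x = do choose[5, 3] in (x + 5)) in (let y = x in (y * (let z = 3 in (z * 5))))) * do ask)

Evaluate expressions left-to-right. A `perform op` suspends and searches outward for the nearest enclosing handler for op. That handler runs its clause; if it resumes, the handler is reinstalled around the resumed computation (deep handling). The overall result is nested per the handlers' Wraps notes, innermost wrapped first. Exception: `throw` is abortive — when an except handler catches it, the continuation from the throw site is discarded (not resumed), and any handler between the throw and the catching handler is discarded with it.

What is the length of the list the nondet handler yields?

Step-by-step:
choose[5, 3] @ H2
  branch[0] choose=5:
    ask @ H1 ⇒ 5
    H0 returns 750
    H1 returns 750
    H2 returns [750]
  branch[1] choose=3:
    ask @ H1 ⇒ 5
    H0 returns 600
    H1 returns 600
    H2 returns [600]
= [750, 600]

Answer: 2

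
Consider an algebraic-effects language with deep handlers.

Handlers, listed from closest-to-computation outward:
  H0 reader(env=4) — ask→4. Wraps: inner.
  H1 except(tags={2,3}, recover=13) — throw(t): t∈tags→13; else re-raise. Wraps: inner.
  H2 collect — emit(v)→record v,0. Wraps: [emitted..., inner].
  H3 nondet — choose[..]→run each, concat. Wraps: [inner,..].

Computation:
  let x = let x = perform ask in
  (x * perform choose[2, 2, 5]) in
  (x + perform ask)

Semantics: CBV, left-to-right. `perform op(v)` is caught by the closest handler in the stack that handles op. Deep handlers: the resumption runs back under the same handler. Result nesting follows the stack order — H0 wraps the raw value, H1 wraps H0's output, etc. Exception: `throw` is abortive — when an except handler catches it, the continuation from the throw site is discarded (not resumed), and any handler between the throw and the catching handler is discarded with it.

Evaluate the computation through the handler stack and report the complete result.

Evaluation trace:
ask @ H0 ⇒ 4
choose[2, 2, 5] @ H3
  branch[0] choose=2:
    ask @ H0 ⇒ 4
    H0 returns 12
    H1 returns 12
    H2 returns [12]
    H3 returns [[12]]
  branch[1] choose=2:
    ask @ H0 ⇒ 4
    H0 returns 12
    H1 returns 12
    H2 returns [12]
    H3 returns [[12]]
  branch[2] choose=5:
    ask @ H0 ⇒ 4
    H0 returns 24
    H1 returns 24
    H2 returns [24]
    H3 returns [[24]]
= [[12], [12], [24]]

Answer: [[12], [12], [24]]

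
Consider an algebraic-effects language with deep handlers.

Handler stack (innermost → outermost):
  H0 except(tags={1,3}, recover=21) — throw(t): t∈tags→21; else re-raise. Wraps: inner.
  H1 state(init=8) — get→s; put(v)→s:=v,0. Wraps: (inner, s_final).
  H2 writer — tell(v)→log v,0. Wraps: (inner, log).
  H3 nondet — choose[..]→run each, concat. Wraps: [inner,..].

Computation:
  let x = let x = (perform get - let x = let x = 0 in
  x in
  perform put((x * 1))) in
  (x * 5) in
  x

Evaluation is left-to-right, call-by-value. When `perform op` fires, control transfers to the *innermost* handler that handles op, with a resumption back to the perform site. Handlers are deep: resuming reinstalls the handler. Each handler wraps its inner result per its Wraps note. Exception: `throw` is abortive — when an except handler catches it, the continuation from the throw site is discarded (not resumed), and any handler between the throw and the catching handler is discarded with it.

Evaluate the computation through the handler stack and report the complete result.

Step-by-step:
get @ H1 ⇒ 8
put(0) @ H1 ⇒ s:=0
H0 returns 40
H1 returns (40, 0)
H2 returns ((40, 0), ())
H3 returns [((40, 0), ())]
= [((40, 0), ())]

Answer: [((40, 0), ())]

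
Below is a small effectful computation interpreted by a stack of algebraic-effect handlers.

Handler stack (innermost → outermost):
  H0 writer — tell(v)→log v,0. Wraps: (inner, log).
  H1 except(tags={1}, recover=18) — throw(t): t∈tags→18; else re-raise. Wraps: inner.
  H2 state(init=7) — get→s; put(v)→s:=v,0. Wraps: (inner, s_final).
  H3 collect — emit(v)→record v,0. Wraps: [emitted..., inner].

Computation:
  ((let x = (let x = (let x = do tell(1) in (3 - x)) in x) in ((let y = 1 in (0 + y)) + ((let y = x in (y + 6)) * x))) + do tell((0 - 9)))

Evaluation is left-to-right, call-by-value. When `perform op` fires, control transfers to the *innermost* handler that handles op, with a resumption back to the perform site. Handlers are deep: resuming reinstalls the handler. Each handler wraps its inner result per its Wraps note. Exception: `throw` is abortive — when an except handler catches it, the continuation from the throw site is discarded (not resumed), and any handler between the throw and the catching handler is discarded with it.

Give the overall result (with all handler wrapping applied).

Answer: [((28, (1, -9)), 7)]

Working:
tell(1) @ H0 ⇒ log+=1
tell(-9) @ H0 ⇒ log+=-9
H0 returns (28, (1, -9))
H1 returns (28, (1, -9))
H2 returns ((28, (1, -9)), 7)
H3 returns [((28, (1, -9)), 7)]
= [((28, (1, -9)), 7)]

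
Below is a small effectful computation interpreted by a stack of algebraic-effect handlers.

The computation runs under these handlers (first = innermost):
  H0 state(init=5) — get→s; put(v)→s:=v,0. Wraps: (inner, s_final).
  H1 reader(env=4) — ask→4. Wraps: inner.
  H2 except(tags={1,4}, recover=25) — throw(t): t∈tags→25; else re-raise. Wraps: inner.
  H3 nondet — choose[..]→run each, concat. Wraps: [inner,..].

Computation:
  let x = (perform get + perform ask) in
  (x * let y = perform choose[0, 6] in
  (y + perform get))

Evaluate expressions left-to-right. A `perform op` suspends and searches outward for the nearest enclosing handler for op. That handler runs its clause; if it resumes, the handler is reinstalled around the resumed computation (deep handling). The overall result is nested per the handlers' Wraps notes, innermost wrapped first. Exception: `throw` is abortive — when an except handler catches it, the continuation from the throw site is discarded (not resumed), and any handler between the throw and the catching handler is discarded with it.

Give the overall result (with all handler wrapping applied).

Answer: [(45, 5), (99, 5)]

Step-by-step:
get @ H0 ⇒ 5
ask @ H1 ⇒ 4
choose[0, 6] @ H3
  branch[0] choose=0:
    get @ H0 ⇒ 5
    H0 returns (45, 5)
    H1 returns (45, 5)
    H2 returns (45, 5)
    H3 returns [(45, 5)]
  branch[1] choose=6:
    get @ H0 ⇒ 5
    H0 returns (99, 5)
    H1 returns (99, 5)
    H2 returns (99, 5)
    H3 returns [(99, 5)]
= [(45, 5), (99, 5)]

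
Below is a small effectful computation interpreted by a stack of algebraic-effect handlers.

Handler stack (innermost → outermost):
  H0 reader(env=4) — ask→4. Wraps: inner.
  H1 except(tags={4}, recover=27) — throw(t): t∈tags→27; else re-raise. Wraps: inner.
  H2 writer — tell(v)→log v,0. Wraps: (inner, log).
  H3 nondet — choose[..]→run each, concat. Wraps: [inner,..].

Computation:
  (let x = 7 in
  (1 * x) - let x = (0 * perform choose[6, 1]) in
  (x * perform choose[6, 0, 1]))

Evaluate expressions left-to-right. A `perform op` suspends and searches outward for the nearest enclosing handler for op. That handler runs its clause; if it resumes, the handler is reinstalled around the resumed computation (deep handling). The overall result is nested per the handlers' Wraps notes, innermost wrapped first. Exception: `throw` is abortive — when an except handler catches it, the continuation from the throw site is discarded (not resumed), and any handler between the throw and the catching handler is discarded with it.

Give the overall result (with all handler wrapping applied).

Step-by-step:
choose[6, 1] @ H3
  branch[0] choose=6:
    choose[6, 0, 1] @ H3
      branch[0] choose=6:
        H0 returns 7
        H1 returns 7
        H2 returns (7, ())
        H3 returns [(7, ())]
      branch[1] choose=0:
        H0 returns 7
        H1 returns 7
        H2 returns (7, ())
        H3 returns [(7, ())]
      branch[2] choose=1:
        H0 returns 7
        H1 returns 7
        H2 returns (7, ())
        H3 returns [(7, ())]
  branch[1] choose=1:
    choose[6, 0, 1] @ H3
      branch[0] choose=6:
        H0 returns 7
        H1 returns 7
        H2 returns (7, ())
        H3 returns [(7, ())]
      branch[1] choose=0:
        H0 returns 7
        H1 returns 7
        H2 returns (7, ())
        H3 returns [(7, ())]
      branch[2] choose=1:
        H0 returns 7
        H1 returns 7
        H2 returns (7, ())
        H3 returns [(7, ())]
= [(7, ()), (7, ()), (7, ()), (7, ()), (7, ()), (7, ())]

Answer: [(7, ()), (7, ()), (7, ()), (7, ()), (7, ()), (7, ())]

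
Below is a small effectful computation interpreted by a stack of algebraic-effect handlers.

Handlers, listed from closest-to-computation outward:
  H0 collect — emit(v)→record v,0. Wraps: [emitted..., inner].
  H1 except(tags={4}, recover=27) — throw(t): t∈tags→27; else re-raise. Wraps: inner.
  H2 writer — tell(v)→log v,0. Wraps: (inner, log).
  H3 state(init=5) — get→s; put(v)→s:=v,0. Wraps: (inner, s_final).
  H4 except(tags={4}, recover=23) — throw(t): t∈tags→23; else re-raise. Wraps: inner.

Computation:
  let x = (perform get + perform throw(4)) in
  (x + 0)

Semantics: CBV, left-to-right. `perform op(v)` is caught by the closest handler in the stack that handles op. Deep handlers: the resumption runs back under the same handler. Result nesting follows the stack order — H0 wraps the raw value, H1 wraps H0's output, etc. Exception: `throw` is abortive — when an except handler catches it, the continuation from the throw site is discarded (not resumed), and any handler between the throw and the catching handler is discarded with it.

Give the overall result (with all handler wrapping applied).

Evaluation trace:
get @ H3 ⇒ 5
throw(4) @ H1 caught ⇒ 27
H2 returns (27, ())
H3 returns ((27, ()), 5)
H4 returns ((27, ()), 5)
= ((27, ()), 5)

Answer: ((27, ()), 5)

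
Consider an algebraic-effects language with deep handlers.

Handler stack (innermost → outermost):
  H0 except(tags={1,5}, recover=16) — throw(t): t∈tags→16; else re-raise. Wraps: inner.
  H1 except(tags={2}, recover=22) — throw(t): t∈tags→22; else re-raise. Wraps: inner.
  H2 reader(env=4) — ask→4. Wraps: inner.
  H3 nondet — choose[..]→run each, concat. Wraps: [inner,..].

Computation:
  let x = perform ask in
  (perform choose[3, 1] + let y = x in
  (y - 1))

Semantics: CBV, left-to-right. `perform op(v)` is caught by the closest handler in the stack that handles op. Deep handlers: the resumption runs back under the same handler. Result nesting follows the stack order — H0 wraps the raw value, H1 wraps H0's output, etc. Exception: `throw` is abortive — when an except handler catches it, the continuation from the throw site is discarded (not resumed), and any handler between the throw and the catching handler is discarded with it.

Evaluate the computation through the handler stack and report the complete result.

Evaluation trace:
ask @ H2 ⇒ 4
choose[3, 1] @ H3
  branch[0] choose=3:
    H0 returns 6
    H1 returns 6
    H2 returns 6
    H3 returns [6]
  branch[1] choose=1:
    H0 returns 4
    H1 returns 4
    H2 returns 4
    H3 returns [4]
= [6, 4]

Answer: [6, 4]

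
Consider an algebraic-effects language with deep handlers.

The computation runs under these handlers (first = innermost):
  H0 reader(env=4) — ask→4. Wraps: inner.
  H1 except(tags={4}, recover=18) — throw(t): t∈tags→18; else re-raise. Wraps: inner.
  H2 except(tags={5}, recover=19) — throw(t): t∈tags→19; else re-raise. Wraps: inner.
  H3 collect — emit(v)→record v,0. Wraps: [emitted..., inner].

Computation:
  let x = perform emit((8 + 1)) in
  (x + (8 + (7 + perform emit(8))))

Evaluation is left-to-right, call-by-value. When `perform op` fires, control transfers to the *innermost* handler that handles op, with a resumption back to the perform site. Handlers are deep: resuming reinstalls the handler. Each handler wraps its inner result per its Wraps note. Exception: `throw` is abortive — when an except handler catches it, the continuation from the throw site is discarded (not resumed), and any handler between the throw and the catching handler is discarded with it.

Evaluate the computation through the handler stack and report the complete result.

Step-by-step:
emit(9) @ H3 ⇒ out+=9
emit(8) @ H3 ⇒ out+=8
H0 returns 15
H1 returns 15
H2 returns 15
H3 returns [9, 8, 15]
= [9, 8, 15]

Answer: [9, 8, 15]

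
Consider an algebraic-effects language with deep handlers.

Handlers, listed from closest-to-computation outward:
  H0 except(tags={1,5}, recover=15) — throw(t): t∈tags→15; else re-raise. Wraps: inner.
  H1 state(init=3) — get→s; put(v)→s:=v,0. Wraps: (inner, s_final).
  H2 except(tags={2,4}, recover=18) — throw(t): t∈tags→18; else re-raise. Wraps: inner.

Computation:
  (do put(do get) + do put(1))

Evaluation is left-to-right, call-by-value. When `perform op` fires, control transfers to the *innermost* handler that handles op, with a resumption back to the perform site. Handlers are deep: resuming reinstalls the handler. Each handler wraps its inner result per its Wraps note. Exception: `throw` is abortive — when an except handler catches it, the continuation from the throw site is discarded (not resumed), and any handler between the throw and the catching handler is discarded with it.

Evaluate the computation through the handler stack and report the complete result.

Evaluation trace:
get @ H1 ⇒ 3
put(3) @ H1 ⇒ s:=3
put(1) @ H1 ⇒ s:=1
H0 returns 0
H1 returns (0, 1)
H2 returns (0, 1)
= (0, 1)

Answer: (0, 1)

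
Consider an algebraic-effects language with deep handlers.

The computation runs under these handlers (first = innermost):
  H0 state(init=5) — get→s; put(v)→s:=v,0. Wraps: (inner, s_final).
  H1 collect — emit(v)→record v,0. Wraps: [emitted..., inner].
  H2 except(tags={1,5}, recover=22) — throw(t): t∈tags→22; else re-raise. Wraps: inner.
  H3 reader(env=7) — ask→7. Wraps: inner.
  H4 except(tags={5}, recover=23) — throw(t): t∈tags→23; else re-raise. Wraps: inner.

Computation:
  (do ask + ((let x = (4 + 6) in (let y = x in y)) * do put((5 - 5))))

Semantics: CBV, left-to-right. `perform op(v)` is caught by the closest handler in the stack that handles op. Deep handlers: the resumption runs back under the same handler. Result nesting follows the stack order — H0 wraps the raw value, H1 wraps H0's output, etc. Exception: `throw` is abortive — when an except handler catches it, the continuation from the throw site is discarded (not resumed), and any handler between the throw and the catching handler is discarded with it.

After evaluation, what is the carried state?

Answer: 0

Step-by-step:
ask @ H3 ⇒ 7
put(0) @ H0 ⇒ s:=0
H0 returns (7, 0)
H1 returns [(7, 0)]
H2 returns [(7, 0)]
H3 returns [(7, 0)]
H4 returns [(7, 0)]
= [(7, 0)]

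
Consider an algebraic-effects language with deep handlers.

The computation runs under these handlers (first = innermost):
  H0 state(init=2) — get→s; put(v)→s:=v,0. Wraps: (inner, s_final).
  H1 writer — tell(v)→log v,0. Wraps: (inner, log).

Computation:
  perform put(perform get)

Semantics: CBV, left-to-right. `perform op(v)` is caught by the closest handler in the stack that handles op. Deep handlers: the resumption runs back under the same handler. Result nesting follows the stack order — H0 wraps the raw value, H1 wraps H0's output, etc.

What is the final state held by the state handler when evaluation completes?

Answer: 2

Working:
get @ H0 ⇒ 2
put(2) @ H0 ⇒ s:=2
H0 returns (0, 2)
H1 returns ((0, 2), ())
= ((0, 2), ())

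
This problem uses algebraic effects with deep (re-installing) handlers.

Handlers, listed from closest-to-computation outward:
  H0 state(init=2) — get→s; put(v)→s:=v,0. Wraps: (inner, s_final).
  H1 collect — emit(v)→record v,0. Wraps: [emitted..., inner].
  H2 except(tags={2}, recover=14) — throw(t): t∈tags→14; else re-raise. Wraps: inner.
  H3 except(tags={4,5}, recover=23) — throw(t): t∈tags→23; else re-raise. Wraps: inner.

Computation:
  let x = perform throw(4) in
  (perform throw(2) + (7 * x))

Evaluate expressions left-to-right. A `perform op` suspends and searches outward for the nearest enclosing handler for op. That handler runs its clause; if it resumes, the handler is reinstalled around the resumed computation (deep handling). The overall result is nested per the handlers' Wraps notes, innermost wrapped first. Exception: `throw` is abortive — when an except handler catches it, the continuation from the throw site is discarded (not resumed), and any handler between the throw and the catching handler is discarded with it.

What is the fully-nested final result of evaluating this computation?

Step-by-step:
throw(4) @ H2 re-raised
throw(4) @ H3 caught ⇒ 23
= 23

Answer: 23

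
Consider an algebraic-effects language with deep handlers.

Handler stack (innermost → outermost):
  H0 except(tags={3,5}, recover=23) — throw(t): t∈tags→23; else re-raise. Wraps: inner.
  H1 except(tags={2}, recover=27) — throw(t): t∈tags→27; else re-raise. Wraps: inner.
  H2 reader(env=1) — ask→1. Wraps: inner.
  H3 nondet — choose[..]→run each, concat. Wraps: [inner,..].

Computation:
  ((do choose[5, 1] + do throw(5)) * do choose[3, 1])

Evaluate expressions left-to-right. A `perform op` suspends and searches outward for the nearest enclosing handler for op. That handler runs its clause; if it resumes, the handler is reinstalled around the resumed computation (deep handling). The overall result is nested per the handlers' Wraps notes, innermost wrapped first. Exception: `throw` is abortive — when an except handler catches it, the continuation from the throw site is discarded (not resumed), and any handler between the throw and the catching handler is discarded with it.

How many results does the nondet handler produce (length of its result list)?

Answer: 2

Evaluation trace:
choose[5, 1] @ H3
  branch[0] choose=5:
    throw(5) @ H0 caught ⇒ 23
    H1 returns 23
    H2 returns 23
    H3 returns [23]
  branch[1] choose=1:
    throw(5) @ H0 caught ⇒ 23
    H1 returns 23
    H2 returns 23
    H3 returns [23]
= [23, 23]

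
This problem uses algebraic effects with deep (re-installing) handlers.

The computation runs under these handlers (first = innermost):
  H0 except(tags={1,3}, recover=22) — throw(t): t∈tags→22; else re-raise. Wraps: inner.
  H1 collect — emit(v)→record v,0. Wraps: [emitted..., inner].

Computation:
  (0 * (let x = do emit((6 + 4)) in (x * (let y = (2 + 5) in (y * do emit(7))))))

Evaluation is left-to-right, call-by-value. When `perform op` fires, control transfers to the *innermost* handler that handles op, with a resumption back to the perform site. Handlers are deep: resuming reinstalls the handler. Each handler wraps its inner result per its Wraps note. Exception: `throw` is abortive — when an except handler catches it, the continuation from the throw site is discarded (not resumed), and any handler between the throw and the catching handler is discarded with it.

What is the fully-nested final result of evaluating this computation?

Answer: [10, 7, 0]

Evaluation trace:
emit(10) @ H1 ⇒ out+=10
emit(7) @ H1 ⇒ out+=7
H0 returns 0
H1 returns [10, 7, 0]
= [10, 7, 0]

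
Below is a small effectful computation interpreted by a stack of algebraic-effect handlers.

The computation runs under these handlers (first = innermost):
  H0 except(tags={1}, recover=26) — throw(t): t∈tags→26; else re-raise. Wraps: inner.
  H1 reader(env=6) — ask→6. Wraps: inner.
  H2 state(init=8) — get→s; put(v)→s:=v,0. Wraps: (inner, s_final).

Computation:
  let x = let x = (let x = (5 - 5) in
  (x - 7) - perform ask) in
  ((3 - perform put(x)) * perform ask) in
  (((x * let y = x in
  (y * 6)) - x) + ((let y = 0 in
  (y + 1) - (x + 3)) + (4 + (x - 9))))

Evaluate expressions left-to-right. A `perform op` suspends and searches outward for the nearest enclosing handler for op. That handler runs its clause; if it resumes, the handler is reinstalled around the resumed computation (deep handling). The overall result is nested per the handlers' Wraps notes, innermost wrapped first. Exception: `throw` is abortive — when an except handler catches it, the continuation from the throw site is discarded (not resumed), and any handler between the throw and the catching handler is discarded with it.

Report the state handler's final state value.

Answer: -13

Evaluation trace:
ask @ H1 ⇒ 6
put(-13) @ H2 ⇒ s:=-13
ask @ H1 ⇒ 6
H0 returns 1919
H1 returns 1919
H2 returns (1919, -13)
= (1919, -13)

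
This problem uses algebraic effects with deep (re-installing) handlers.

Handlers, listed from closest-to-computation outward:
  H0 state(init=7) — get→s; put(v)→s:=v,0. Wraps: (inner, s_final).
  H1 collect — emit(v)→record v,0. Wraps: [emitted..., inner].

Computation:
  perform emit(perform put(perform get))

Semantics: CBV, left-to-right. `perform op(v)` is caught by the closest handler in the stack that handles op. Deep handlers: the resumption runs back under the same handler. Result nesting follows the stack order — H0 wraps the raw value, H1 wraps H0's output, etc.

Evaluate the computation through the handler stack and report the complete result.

Answer: [0, (0, 7)]

Working:
get @ H0 ⇒ 7
put(7) @ H0 ⇒ s:=7
emit(0) @ H1 ⇒ out+=0
H0 returns (0, 7)
H1 returns [0, (0, 7)]
= [0, (0, 7)]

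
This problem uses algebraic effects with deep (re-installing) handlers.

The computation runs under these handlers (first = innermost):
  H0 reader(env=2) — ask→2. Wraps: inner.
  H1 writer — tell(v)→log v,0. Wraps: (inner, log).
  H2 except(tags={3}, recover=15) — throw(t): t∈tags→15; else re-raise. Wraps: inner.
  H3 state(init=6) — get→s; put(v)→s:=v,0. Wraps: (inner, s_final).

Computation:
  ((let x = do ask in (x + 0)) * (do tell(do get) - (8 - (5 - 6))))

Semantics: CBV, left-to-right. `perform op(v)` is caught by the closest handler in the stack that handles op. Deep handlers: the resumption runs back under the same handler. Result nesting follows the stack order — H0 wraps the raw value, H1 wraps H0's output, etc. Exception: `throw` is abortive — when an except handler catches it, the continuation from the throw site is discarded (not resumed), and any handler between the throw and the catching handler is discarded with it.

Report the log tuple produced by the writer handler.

Step-by-step:
ask @ H0 ⇒ 2
get @ H3 ⇒ 6
tell(6) @ H1 ⇒ log+=6
H0 returns -18
H1 returns (-18, (6))
H2 returns (-18, (6))
H3 returns ((-18, (6)), 6)
= ((-18, (6)), 6)

Answer: (6)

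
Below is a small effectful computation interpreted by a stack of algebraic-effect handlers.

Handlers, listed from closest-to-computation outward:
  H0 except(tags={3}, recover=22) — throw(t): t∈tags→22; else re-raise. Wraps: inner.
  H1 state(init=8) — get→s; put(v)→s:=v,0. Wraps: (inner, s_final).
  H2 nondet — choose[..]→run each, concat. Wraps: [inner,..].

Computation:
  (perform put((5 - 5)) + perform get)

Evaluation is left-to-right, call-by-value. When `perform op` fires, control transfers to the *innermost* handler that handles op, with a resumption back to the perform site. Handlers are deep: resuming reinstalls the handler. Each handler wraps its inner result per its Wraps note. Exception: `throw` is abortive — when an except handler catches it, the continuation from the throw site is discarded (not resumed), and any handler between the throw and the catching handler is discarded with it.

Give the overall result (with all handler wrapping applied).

Answer: [(0, 0)]

Step-by-step:
put(0) @ H1 ⇒ s:=0
get @ H1 ⇒ 0
H0 returns 0
H1 returns (0, 0)
H2 returns [(0, 0)]
= [(0, 0)]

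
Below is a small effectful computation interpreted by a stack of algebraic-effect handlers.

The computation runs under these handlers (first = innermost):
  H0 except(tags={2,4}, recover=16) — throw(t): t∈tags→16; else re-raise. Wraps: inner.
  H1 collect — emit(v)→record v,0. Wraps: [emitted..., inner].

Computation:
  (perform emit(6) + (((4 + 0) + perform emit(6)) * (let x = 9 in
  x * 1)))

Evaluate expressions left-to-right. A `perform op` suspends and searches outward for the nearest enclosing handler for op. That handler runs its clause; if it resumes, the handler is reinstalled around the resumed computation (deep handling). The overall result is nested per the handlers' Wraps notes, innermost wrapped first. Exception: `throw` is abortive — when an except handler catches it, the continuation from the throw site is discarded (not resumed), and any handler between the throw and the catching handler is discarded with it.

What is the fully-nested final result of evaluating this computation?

Working:
emit(6) @ H1 ⇒ out+=6
emit(6) @ H1 ⇒ out+=6
H0 returns 36
H1 returns [6, 6, 36]
= [6, 6, 36]

Answer: [6, 6, 36]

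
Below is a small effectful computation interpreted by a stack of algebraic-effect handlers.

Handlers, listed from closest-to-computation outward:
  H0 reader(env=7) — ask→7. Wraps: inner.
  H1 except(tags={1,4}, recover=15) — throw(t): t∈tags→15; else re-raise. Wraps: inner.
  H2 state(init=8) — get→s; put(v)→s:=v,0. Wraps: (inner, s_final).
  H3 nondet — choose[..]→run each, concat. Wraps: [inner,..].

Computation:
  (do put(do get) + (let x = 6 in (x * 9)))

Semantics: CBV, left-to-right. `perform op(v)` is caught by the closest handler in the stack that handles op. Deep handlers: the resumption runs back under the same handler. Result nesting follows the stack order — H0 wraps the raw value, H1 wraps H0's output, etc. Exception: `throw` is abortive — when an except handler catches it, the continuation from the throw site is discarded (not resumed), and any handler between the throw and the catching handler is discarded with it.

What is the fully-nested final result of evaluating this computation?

Answer: [(54, 8)]

Step-by-step:
get @ H2 ⇒ 8
put(8) @ H2 ⇒ s:=8
H0 returns 54
H1 returns 54
H2 returns (54, 8)
H3 returns [(54, 8)]
= [(54, 8)]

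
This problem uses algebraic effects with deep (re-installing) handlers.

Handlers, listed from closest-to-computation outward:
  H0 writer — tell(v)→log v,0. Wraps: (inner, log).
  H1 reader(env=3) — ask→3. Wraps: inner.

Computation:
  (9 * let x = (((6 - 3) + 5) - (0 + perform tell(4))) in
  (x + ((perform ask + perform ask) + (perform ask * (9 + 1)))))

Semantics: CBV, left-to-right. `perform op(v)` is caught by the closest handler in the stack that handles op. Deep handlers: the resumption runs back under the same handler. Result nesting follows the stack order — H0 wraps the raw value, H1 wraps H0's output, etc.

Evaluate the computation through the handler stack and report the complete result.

Answer: (396, (4))

Working:
tell(4) @ H0 ⇒ log+=4
ask @ H1 ⇒ 3
ask @ H1 ⇒ 3
ask @ H1 ⇒ 3
H0 returns (396, (4))
H1 returns (396, (4))
= (396, (4))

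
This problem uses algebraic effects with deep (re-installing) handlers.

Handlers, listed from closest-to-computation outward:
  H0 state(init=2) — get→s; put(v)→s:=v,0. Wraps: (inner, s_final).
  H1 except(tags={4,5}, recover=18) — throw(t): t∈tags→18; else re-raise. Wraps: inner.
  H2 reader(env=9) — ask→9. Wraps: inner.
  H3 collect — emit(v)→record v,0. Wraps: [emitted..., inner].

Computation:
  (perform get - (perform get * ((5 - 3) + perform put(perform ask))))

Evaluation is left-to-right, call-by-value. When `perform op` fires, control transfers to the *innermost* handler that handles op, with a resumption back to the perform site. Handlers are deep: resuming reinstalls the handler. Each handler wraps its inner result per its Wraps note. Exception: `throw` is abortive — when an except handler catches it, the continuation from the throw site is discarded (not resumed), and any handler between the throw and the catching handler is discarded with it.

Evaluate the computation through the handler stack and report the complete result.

Answer: [(-2, 9)]

Working:
get @ H0 ⇒ 2
get @ H0 ⇒ 2
ask @ H2 ⇒ 9
put(9) @ H0 ⇒ s:=9
H0 returns (-2, 9)
H1 returns (-2, 9)
H2 returns (-2, 9)
H3 returns [(-2, 9)]
= [(-2, 9)]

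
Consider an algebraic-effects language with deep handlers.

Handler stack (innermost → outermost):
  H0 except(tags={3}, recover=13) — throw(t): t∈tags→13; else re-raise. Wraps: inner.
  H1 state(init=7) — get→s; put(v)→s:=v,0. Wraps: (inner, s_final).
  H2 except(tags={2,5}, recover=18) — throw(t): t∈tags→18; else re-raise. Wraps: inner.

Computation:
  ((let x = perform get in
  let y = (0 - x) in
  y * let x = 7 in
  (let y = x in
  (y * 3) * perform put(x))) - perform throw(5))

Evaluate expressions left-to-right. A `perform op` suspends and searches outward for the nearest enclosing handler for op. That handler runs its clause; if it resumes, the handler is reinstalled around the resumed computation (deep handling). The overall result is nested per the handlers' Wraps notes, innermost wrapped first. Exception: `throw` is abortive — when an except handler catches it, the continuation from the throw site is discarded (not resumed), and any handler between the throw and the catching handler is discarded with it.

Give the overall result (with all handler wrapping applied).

Answer: 18

Evaluation trace:
get @ H1 ⇒ 7
put(7) @ H1 ⇒ s:=7
throw(5) @ H0 re-raised
throw(5) @ H2 caught ⇒ 18
= 18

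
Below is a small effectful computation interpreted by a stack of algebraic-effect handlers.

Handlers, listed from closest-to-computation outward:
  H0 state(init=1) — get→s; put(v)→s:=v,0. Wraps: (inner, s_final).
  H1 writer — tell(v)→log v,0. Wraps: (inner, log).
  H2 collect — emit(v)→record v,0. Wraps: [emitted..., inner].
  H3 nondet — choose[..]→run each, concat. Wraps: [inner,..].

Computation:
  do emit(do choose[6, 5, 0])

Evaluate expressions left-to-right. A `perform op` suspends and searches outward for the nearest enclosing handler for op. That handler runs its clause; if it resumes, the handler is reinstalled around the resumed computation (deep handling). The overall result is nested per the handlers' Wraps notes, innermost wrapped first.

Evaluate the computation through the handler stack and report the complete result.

Step-by-step:
choose[6, 5, 0] @ H3
  branch[0] choose=6:
    emit(6) @ H2 ⇒ out+=6
    H0 returns (0, 1)
    H1 returns ((0, 1), ())
    H2 returns [6, ((0, 1), ())]
    H3 returns [[6, ((0, 1), ())]]
  branch[1] choose=5:
    emit(5) @ H2 ⇒ out+=5
    H0 returns (0, 1)
    H1 returns ((0, 1), ())
    H2 returns [5, ((0, 1), ())]
    H3 returns [[5, ((0, 1), ())]]
  branch[2] choose=0:
    emit(0) @ H2 ⇒ out+=0
    H0 returns (0, 1)
    H1 returns ((0, 1), ())
    H2 returns [0, ((0, 1), ())]
    H3 returns [[0, ((0, 1), ())]]
= [[6, ((0, 1), ())], [5, ((0, 1), ())], [0, ((0, 1), ())]]

Answer: [[6, ((0, 1), ())], [5, ((0, 1), ())], [0, ((0, 1), ())]]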